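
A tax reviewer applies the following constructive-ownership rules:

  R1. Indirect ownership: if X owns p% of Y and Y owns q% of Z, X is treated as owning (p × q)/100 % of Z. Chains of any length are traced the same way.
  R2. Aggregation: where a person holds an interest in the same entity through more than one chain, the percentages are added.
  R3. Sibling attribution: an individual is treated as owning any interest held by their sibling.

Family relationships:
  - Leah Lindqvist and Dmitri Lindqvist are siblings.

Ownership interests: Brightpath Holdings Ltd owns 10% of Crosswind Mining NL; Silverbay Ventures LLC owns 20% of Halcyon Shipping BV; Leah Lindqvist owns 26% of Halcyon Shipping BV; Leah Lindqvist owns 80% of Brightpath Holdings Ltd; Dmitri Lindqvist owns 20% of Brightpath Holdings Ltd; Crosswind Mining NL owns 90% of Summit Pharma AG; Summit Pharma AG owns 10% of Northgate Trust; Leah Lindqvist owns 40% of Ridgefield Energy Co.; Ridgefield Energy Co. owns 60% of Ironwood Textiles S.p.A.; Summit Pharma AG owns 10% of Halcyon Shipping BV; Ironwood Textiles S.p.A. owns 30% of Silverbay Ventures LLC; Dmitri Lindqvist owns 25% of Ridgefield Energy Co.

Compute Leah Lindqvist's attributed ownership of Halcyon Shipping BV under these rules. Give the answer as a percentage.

29.24%

By sibling attribution (R3), Leah Lindqvist is treated as also owning Dmitri Lindqvist's interest in Ridgefield Energy Co, giving 40% + 25% = 65%.
By sibling attribution (R3), Leah Lindqvist is treated as also owning Dmitri Lindqvist's interest in Brightpath Holdings Ltd, giving 80% + 20% = 100%.
Chain via Ridgefield Energy Co. → Ironwood Textiles S.p.A. → Silverbay Ventures LLC (R1): 65% × 60% × 30% × 20% = 2.34% of Halcyon Shipping BV.
Chain via Brightpath Holdings Ltd → Crosswind Mining NL → Summit Pharma AG (R1): 100% × 10% × 90% × 10% = 0.9% of Halcyon Shipping BV.
Direct interest in Halcyon Shipping BV: 26%.
Aggregating (R2): 2.34% + 0.9% + 26% = 29.24%.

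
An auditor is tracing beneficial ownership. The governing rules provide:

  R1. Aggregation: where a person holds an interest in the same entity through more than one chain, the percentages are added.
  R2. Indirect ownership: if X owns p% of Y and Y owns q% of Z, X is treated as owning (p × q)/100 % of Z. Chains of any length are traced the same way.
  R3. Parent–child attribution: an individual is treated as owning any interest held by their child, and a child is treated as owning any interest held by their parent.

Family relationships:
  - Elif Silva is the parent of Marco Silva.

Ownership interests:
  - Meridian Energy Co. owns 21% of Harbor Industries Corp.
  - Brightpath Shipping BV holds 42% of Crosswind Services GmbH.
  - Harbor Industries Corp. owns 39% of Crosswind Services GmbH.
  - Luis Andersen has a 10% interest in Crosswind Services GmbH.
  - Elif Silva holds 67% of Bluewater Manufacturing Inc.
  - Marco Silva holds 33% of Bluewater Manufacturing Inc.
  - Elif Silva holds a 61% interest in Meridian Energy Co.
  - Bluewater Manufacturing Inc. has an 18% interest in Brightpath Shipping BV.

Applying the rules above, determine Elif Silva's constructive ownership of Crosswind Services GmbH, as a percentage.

By parent–child attribution (R3), Elif Silva is treated as also owning Marco Silva's interest in Bluewater Manufacturing Inc, giving 67% + 33% = 100%.
Chain via Bluewater Manufacturing Inc. → Brightpath Shipping BV (R2): 100% × 18% × 42% = 7.56% of Crosswind Services GmbH.
Chain via Meridian Energy Co. → Harbor Industries Corp. (R2): 61% × 21% × 39% = 4.9959% of Crosswind Services GmbH.
Aggregating (R1): 7.56% + 4.9959% = 12.5559%.

12.5559%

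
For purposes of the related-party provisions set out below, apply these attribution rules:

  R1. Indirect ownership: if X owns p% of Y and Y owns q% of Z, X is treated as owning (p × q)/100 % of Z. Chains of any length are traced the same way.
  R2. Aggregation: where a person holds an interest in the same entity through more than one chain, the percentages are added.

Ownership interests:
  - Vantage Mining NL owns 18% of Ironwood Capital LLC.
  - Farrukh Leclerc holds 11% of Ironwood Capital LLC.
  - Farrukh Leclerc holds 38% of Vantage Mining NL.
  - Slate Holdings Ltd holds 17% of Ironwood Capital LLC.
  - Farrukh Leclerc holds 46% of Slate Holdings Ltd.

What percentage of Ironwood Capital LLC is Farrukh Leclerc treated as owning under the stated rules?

Chain via Vantage Mining NL (R1): 38% × 18% = 6.84% of Ironwood Capital LLC.
Chain via Slate Holdings Ltd (R1): 46% × 17% = 7.82% of Ironwood Capital LLC.
Direct interest in Ironwood Capital LLC: 11%.
Aggregating (R2): 6.84% + 7.82% + 11% = 25.66%.

25.66%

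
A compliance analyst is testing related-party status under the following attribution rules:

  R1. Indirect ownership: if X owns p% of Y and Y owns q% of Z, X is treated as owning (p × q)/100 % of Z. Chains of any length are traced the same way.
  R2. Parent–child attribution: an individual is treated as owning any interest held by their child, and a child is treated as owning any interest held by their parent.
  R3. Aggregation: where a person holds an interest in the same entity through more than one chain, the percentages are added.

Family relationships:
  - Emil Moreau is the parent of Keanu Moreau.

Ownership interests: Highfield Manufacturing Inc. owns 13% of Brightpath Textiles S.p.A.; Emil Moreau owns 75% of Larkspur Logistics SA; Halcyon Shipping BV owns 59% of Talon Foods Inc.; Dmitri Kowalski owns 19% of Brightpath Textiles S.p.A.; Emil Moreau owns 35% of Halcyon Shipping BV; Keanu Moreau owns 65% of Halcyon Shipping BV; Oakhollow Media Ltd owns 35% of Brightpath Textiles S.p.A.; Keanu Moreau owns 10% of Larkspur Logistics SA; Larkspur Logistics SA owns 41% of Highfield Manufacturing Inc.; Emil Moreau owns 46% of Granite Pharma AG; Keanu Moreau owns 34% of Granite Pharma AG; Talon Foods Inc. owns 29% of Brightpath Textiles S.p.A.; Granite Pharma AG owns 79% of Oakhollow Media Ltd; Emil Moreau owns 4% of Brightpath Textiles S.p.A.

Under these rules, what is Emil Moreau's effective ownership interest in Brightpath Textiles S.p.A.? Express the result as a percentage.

47.7605%

By parent–child attribution (R2), Emil Moreau is treated as also owning Keanu Moreau's interest in Larkspur Logistics SA, giving 75% + 10% = 85%.
By parent–child attribution (R2), Emil Moreau is treated as also owning Keanu Moreau's interest in Granite Pharma AG, giving 46% + 34% = 80%.
By parent–child attribution (R2), Emil Moreau is treated as also owning Keanu Moreau's interest in Halcyon Shipping BV, giving 35% + 65% = 100%.
Chain via Larkspur Logistics SA → Highfield Manufacturing Inc. (R1): 85% × 41% × 13% = 4.5305% of Brightpath Textiles S.p.A.
Chain via Granite Pharma AG → Oakhollow Media Ltd (R1): 80% × 79% × 35% = 22.12% of Brightpath Textiles S.p.A.
Chain via Halcyon Shipping BV → Talon Foods Inc. (R1): 100% × 59% × 29% = 17.11% of Brightpath Textiles S.p.A.
Direct interest in Brightpath Textiles S.p.A: 4%.
Aggregating (R3): 4.5305% + 22.12% + 17.11% + 4% = 47.7605%.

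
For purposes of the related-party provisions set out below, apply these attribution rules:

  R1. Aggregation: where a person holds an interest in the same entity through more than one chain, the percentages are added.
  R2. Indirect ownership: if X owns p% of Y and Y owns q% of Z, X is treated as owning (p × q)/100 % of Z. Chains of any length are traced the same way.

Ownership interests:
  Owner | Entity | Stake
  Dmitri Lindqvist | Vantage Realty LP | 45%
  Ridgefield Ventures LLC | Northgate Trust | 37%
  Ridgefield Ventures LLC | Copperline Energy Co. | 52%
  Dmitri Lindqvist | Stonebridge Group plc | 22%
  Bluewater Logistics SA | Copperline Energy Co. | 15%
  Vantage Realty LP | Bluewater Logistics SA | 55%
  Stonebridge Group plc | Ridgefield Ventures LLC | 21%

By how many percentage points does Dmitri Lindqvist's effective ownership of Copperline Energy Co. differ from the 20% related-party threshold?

Chain via Vantage Realty LP → Bluewater Logistics SA (R2): 45% × 55% × 15% = 3.7125% of Copperline Energy Co.
Chain via Stonebridge Group plc → Ridgefield Ventures LLC (R2): 22% × 21% × 52% = 2.4024% of Copperline Energy Co.
Aggregating (R1): 3.7125% + 2.4024% = 6.1149%.
6.1149% falls short of the 20% threshold by 13.8851 percentage points.

13.8851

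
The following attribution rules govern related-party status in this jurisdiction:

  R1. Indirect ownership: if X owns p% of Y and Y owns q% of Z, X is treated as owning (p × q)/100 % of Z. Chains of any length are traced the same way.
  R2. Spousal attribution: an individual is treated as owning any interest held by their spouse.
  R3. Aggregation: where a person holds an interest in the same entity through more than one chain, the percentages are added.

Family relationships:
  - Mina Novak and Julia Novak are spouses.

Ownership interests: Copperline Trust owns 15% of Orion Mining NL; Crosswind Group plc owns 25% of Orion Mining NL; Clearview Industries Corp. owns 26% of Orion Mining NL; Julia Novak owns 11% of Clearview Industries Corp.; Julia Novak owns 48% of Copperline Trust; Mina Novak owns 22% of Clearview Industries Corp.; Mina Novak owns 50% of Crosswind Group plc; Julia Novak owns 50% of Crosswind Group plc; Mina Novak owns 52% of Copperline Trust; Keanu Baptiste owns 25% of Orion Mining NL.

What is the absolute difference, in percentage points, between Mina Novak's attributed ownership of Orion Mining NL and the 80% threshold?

By spousal attribution (R2), Mina Novak is treated as also owning Julia Novak's interest in Crosswind Group plc, giving 50% + 50% = 100%.
By spousal attribution (R2), Mina Novak is treated as also owning Julia Novak's interest in Copperline Trust, giving 52% + 48% = 100%.
By spousal attribution (R2), Mina Novak is treated as also owning Julia Novak's interest in Clearview Industries Corp, giving 22% + 11% = 33%.
Chain via Crosswind Group plc (R1): 100% × 25% = 25% of Orion Mining NL.
Chain via Copperline Trust (R1): 100% × 15% = 15% of Orion Mining NL.
Chain via Clearview Industries Corp. (R1): 33% × 26% = 8.58% of Orion Mining NL.
Aggregating (R3): 25% + 15% + 8.58% = 48.58%.
48.58% falls short of the 80% threshold by 31.42 percentage points.

31.42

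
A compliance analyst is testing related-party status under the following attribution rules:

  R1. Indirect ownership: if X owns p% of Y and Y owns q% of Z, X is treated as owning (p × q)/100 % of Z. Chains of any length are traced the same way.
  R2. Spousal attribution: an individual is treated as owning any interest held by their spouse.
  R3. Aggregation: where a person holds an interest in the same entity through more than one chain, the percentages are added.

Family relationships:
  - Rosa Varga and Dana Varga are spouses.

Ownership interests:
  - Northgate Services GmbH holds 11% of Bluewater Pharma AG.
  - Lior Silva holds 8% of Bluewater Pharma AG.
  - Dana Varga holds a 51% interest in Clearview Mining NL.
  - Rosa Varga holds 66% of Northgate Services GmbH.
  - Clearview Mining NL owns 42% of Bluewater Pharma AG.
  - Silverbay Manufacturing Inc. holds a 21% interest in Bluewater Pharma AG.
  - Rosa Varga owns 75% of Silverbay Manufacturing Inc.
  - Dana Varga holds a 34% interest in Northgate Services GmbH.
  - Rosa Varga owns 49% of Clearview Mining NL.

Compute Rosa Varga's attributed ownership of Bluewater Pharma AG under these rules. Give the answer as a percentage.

68.75%

By spousal attribution (R2), Rosa Varga is treated as also owning Dana Varga's interest in Clearview Mining NL, giving 49% + 51% = 100%.
By spousal attribution (R2), Rosa Varga is treated as also owning Dana Varga's interest in Northgate Services GmbH, giving 66% + 34% = 100%.
Chain via Clearview Mining NL (R1): 100% × 42% = 42% of Bluewater Pharma AG.
Chain via Northgate Services GmbH (R1): 100% × 11% = 11% of Bluewater Pharma AG.
Chain via Silverbay Manufacturing Inc. (R1): 75% × 21% = 15.75% of Bluewater Pharma AG.
Aggregating (R3): 42% + 11% + 15.75% = 68.75%.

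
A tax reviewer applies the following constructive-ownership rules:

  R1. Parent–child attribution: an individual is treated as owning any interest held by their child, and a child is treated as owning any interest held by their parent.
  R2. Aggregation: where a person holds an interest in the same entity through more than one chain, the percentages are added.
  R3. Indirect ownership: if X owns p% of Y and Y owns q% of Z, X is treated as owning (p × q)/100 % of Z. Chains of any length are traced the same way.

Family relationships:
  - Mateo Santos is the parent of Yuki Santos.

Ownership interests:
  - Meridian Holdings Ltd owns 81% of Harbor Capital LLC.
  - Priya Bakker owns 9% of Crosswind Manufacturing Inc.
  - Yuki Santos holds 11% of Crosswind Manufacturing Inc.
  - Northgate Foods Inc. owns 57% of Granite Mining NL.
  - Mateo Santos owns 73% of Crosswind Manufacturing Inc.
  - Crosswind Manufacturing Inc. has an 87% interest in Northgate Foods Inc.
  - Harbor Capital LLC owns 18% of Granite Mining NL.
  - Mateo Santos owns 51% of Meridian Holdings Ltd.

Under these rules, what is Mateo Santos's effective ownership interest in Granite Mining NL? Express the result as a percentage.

By parent–child attribution (R1), Mateo Santos is treated as also owning Yuki Santos's interest in Crosswind Manufacturing Inc, giving 73% + 11% = 84%.
Chain via Crosswind Manufacturing Inc. → Northgate Foods Inc. (R3): 84% × 87% × 57% = 41.6556% of Granite Mining NL.
Chain via Meridian Holdings Ltd → Harbor Capital LLC (R3): 51% × 81% × 18% = 7.4358% of Granite Mining NL.
Aggregating (R2): 41.6556% + 7.4358% = 49.0914%.

49.0914%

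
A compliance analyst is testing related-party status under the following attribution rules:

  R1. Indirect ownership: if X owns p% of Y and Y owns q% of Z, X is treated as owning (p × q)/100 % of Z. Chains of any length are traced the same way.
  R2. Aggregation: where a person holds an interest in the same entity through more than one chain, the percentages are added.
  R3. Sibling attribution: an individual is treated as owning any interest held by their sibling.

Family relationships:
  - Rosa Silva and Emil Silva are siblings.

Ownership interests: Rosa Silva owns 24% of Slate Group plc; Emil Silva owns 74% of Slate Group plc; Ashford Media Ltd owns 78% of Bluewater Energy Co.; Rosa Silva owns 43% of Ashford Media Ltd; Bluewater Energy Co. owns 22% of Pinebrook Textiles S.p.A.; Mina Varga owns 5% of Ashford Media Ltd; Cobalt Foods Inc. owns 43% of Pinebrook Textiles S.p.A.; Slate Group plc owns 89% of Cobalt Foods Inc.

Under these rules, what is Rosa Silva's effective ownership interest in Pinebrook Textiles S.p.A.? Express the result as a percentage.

By sibling attribution (R3), Rosa Silva is treated as also owning Emil Silva's interest in Slate Group plc, giving 24% + 74% = 98%.
Chain via Ashford Media Ltd → Bluewater Energy Co. (R1): 43% × 78% × 22% = 7.3788% of Pinebrook Textiles S.p.A.
Chain via Slate Group plc → Cobalt Foods Inc. (R1): 98% × 89% × 43% = 37.5046% of Pinebrook Textiles S.p.A.
Aggregating (R2): 7.3788% + 37.5046% = 44.8834%.

44.8834%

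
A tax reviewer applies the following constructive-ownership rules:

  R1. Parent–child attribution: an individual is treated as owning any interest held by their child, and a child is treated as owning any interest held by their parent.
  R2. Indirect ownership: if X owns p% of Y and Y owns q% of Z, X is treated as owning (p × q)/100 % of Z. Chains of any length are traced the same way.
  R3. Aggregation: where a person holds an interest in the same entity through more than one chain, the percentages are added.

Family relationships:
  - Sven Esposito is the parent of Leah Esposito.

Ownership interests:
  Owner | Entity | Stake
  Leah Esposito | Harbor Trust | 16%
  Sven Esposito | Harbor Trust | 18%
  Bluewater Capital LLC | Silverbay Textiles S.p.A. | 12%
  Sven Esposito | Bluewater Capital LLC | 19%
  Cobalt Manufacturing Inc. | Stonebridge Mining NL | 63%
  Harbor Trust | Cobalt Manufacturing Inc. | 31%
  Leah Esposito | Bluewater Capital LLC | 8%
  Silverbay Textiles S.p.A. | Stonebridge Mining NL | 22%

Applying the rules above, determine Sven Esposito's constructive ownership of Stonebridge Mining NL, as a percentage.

By parent–child attribution (R1), Sven Esposito is treated as also owning Leah Esposito's interest in Bluewater Capital LLC, giving 19% + 8% = 27%.
By parent–child attribution (R1), Sven Esposito is treated as also owning Leah Esposito's interest in Harbor Trust, giving 18% + 16% = 34%.
Chain via Bluewater Capital LLC → Silverbay Textiles S.p.A. (R2): 27% × 12% × 22% = 0.7128% of Stonebridge Mining NL.
Chain via Harbor Trust → Cobalt Manufacturing Inc. (R2): 34% × 31% × 63% = 6.6402% of Stonebridge Mining NL.
Aggregating (R3): 0.7128% + 6.6402% = 7.353%.

7.353%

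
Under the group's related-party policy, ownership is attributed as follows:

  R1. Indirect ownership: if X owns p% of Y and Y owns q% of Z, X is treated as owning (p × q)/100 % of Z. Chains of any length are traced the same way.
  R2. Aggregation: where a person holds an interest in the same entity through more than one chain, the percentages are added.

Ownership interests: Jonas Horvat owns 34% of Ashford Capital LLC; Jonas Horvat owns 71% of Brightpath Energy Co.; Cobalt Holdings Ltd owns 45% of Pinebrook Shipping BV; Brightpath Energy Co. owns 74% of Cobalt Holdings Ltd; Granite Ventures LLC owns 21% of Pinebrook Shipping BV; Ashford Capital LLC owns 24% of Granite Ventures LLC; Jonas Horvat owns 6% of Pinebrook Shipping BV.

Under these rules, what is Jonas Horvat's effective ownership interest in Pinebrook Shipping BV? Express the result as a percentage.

Chain via Ashford Capital LLC → Granite Ventures LLC (R1): 34% × 24% × 21% = 1.7136% of Pinebrook Shipping BV.
Chain via Brightpath Energy Co. → Cobalt Holdings Ltd (R1): 71% × 74% × 45% = 23.643% of Pinebrook Shipping BV.
Direct interest in Pinebrook Shipping BV: 6%.
Aggregating (R2): 1.7136% + 23.643% + 6% = 31.3566%.

31.3566%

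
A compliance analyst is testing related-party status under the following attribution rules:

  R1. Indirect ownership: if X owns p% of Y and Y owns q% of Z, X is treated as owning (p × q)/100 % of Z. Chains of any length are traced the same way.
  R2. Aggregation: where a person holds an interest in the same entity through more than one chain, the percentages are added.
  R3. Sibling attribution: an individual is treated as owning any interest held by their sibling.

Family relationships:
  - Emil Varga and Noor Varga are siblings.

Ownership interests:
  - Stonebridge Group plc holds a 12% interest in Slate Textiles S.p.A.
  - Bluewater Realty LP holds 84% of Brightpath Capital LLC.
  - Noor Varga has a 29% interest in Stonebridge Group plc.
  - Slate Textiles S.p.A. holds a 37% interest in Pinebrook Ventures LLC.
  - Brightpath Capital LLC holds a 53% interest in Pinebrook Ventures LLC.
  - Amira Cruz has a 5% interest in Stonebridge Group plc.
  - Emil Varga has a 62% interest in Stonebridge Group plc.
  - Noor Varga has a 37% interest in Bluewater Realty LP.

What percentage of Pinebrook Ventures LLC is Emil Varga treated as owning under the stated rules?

20.5128%

By sibling attribution (R3), Emil Varga is treated as also owning Noor Varga's interest in Stonebridge Group plc, giving 62% + 29% = 91%.
By sibling attribution (R3), Emil Varga is treated as owning Noor Varga's 37% interest in Bluewater Realty LP.
Chain via Stonebridge Group plc → Slate Textiles S.p.A. (R1): 91% × 12% × 37% = 4.0404% of Pinebrook Ventures LLC.
Chain via Bluewater Realty LP → Brightpath Capital LLC (R1): 37% × 84% × 53% = 16.4724% of Pinebrook Ventures LLC.
Aggregating (R2): 4.0404% + 16.4724% = 20.5128%.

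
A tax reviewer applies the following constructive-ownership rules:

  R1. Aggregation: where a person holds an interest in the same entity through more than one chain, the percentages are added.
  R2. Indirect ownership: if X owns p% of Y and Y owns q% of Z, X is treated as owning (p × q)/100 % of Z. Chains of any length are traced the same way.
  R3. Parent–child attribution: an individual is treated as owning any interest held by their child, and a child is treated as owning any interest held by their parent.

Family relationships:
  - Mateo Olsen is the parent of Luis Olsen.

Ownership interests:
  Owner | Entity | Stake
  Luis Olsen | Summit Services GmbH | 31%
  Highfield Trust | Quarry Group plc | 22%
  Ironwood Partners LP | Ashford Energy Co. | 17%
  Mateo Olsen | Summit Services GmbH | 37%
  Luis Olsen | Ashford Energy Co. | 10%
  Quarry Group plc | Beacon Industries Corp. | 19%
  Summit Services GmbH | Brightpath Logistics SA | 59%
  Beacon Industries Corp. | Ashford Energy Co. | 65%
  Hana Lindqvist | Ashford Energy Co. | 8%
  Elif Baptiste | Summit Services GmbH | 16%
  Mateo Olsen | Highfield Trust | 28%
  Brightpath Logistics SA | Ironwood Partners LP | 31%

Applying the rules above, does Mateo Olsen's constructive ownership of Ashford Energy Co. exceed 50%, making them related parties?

No

By parent–child attribution (R3), Mateo Olsen is treated as also owning Luis Olsen's interest in Summit Services GmbH, giving 37% + 31% = 68%.
By parent–child attribution (R3), Mateo Olsen is treated as owning Luis Olsen's 10% interest in Ashford Energy Co.
Chain via Highfield Trust → Quarry Group plc → Beacon Industries Corp. (R2): 28% × 22% × 19% × 65% = 0.76076% of Ashford Energy Co.
Chain via Summit Services GmbH → Brightpath Logistics SA → Ironwood Partners LP (R2): 68% × 59% × 31% × 17% = 2.114324% of Ashford Energy Co.
Direct interest in Ashford Energy Co: 10%.
Aggregating (R1): 0.76076% + 2.114324% + 10% = 12.875084%.
12.875084% does not exceed the 50% threshold, so Mateo is not a related party to Ashford Energy Co.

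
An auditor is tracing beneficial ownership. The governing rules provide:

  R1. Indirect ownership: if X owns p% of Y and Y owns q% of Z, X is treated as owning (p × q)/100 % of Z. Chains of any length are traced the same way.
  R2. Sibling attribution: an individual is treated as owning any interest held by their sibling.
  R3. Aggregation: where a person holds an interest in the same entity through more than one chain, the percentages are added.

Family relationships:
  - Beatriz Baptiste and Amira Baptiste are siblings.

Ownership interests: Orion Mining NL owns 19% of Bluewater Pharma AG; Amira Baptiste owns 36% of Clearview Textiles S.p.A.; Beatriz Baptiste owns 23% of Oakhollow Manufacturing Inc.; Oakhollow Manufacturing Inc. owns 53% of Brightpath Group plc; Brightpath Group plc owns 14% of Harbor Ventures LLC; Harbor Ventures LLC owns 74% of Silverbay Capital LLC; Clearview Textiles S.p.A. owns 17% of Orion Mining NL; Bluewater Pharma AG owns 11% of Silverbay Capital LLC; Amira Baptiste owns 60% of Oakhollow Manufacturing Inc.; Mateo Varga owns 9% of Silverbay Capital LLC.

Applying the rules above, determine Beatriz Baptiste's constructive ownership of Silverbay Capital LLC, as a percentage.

By sibling attribution (R2), Beatriz Baptiste is treated as also owning Amira Baptiste's interest in Oakhollow Manufacturing Inc, giving 23% + 60% = 83%.
By sibling attribution (R2), Beatriz Baptiste is treated as owning Amira Baptiste's 36% interest in Clearview Textiles S.p.A.
Chain via Oakhollow Manufacturing Inc. → Brightpath Group plc → Harbor Ventures LLC (R1): 83% × 53% × 14% × 74% = 4.557364% of Silverbay Capital LLC.
Chain via Clearview Textiles S.p.A. → Orion Mining NL → Bluewater Pharma AG (R1): 36% × 17% × 19% × 11% = 0.127908% of Silverbay Capital LLC.
Aggregating (R3): 4.557364% + 0.127908% = 4.685272%.

4.685272%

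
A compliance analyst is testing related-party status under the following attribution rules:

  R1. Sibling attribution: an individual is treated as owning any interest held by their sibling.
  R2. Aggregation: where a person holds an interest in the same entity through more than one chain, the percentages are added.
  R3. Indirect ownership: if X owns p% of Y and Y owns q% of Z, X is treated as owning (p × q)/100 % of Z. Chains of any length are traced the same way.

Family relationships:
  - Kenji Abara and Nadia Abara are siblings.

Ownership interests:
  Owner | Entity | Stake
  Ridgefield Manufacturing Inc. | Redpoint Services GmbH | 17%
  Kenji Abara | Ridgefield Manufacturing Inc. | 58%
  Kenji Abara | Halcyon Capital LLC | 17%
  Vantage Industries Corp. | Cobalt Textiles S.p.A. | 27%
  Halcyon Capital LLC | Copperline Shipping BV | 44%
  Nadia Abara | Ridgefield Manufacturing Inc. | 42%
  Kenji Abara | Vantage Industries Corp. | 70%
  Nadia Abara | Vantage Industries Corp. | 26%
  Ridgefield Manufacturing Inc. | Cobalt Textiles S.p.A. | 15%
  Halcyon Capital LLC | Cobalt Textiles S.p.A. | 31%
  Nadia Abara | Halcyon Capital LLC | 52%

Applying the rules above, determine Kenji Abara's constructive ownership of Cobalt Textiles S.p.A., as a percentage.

By sibling attribution (R1), Kenji Abara is treated as also owning Nadia Abara's interest in Vantage Industries Corp, giving 70% + 26% = 96%.
By sibling attribution (R1), Kenji Abara is treated as also owning Nadia Abara's interest in Halcyon Capital LLC, giving 17% + 52% = 69%.
By sibling attribution (R1), Kenji Abara is treated as also owning Nadia Abara's interest in Ridgefield Manufacturing Inc, giving 58% + 42% = 100%.
Chain via Vantage Industries Corp. (R3): 96% × 27% = 25.92% of Cobalt Textiles S.p.A.
Chain via Halcyon Capital LLC (R3): 69% × 31% = 21.39% of Cobalt Textiles S.p.A.
Chain via Ridgefield Manufacturing Inc. (R3): 100% × 15% = 15% of Cobalt Textiles S.p.A.
Aggregating (R2): 25.92% + 21.39% + 15% = 62.31%.

62.31%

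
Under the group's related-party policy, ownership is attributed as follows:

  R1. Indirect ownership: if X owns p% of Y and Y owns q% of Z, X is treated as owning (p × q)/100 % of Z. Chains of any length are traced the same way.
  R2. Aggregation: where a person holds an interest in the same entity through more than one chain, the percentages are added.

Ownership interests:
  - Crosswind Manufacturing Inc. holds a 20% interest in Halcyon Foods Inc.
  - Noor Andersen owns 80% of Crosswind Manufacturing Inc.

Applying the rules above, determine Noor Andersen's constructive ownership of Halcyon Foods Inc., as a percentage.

16%

Chain via Crosswind Manufacturing Inc. (R1): 80% × 20% = 16% of Halcyon Foods Inc.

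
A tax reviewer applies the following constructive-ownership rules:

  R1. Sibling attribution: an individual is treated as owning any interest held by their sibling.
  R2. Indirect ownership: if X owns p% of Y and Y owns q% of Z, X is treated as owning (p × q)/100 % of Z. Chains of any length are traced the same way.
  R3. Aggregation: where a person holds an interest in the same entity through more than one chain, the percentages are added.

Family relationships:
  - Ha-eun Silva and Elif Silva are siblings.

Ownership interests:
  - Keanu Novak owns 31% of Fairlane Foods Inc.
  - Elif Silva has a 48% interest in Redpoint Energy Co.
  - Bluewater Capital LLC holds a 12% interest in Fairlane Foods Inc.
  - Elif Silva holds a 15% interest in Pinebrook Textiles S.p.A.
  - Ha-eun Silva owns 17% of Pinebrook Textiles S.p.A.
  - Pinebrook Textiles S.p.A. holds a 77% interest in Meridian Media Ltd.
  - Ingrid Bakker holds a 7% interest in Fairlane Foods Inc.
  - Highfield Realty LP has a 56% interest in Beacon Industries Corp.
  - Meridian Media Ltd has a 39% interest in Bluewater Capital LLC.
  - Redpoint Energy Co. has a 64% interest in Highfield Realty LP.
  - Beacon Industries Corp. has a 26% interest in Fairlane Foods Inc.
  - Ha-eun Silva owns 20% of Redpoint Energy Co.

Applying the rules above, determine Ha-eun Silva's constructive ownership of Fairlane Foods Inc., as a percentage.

7.489664%

By sibling attribution (R1), Ha-eun Silva is treated as also owning Elif Silva's interest in Redpoint Energy Co, giving 20% + 48% = 68%.
By sibling attribution (R1), Ha-eun Silva is treated as also owning Elif Silva's interest in Pinebrook Textiles S.p.A, giving 17% + 15% = 32%.
Chain via Redpoint Energy Co. → Highfield Realty LP → Beacon Industries Corp. (R2): 68% × 64% × 56% × 26% = 6.336512% of Fairlane Foods Inc.
Chain via Pinebrook Textiles S.p.A. → Meridian Media Ltd → Bluewater Capital LLC (R2): 32% × 77% × 39% × 12% = 1.153152% of Fairlane Foods Inc.
Aggregating (R3): 6.336512% + 1.153152% = 7.489664%.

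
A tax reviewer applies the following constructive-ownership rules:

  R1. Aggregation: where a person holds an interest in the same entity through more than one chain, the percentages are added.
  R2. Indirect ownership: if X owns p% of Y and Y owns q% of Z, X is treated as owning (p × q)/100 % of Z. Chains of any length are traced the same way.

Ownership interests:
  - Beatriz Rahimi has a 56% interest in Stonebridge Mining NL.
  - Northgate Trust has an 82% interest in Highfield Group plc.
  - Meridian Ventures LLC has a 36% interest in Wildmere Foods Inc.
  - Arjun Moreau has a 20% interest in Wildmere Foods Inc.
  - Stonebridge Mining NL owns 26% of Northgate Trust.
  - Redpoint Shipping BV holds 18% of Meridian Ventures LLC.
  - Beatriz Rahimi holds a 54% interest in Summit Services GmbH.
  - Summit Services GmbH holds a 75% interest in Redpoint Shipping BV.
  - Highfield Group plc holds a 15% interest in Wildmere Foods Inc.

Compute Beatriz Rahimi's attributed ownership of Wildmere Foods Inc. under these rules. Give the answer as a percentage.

Chain via Stonebridge Mining NL → Northgate Trust → Highfield Group plc (R2): 56% × 26% × 82% × 15% = 1.79088% of Wildmere Foods Inc.
Chain via Summit Services GmbH → Redpoint Shipping BV → Meridian Ventures LLC (R2): 54% × 75% × 18% × 36% = 2.6244% of Wildmere Foods Inc.
Aggregating (R1): 1.79088% + 2.6244% = 4.41528%.

4.41528%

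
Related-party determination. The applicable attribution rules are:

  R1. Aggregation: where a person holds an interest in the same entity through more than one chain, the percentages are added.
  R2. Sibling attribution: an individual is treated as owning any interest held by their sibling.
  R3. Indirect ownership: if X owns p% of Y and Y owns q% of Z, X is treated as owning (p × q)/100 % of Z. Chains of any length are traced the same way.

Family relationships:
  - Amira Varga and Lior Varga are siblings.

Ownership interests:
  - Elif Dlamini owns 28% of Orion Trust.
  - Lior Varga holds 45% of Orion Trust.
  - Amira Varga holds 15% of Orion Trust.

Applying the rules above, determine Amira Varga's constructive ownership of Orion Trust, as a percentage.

60%

By sibling attribution (R2), Amira Varga is treated as also owning Lior Varga's interest in Orion Trust, giving 15% + 45% = 60%.
Direct interest in Orion Trust: 60%.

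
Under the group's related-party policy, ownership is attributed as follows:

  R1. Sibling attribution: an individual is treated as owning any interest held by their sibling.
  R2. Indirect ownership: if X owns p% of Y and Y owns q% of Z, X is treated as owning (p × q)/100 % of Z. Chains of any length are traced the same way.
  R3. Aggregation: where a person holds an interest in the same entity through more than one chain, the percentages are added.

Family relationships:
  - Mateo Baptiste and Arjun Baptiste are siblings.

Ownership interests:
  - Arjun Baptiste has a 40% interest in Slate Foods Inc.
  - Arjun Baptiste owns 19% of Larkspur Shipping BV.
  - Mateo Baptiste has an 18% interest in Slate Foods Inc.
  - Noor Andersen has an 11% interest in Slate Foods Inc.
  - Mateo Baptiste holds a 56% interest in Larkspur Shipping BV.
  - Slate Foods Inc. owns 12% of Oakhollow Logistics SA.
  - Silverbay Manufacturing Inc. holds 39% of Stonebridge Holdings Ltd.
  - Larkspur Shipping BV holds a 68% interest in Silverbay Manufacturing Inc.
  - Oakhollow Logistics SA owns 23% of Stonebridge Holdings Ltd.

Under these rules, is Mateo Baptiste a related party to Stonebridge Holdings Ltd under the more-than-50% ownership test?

No

By sibling attribution (R1), Mateo Baptiste is treated as also owning Arjun Baptiste's interest in Slate Foods Inc, giving 18% + 40% = 58%.
By sibling attribution (R1), Mateo Baptiste is treated as also owning Arjun Baptiste's interest in Larkspur Shipping BV, giving 56% + 19% = 75%.
Chain via Slate Foods Inc. → Oakhollow Logistics SA (R2): 58% × 12% × 23% = 1.6008% of Stonebridge Holdings Ltd.
Chain via Larkspur Shipping BV → Silverbay Manufacturing Inc. (R2): 75% × 68% × 39% = 19.89% of Stonebridge Holdings Ltd.
Aggregating (R3): 1.6008% + 19.89% = 21.4908%.
21.4908% does not exceed the 50% threshold, so Mateo is not a related party to Stonebridge Holdings Ltd.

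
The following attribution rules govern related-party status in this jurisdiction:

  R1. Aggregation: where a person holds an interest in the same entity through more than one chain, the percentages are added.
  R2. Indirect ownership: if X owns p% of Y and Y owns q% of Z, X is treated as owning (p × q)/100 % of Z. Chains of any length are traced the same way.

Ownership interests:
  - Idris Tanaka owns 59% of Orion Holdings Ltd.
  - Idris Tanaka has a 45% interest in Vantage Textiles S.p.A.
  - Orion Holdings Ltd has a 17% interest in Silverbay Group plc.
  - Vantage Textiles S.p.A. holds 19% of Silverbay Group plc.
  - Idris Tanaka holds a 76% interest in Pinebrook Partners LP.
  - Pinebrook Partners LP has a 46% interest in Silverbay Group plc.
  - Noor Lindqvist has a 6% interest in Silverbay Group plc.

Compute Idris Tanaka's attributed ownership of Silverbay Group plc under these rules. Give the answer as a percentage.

Chain via Pinebrook Partners LP (R2): 76% × 46% = 34.96% of Silverbay Group plc.
Chain via Vantage Textiles S.p.A. (R2): 45% × 19% = 8.55% of Silverbay Group plc.
Chain via Orion Holdings Ltd (R2): 59% × 17% = 10.03% of Silverbay Group plc.
Aggregating (R1): 34.96% + 8.55% + 10.03% = 53.54%.

53.54%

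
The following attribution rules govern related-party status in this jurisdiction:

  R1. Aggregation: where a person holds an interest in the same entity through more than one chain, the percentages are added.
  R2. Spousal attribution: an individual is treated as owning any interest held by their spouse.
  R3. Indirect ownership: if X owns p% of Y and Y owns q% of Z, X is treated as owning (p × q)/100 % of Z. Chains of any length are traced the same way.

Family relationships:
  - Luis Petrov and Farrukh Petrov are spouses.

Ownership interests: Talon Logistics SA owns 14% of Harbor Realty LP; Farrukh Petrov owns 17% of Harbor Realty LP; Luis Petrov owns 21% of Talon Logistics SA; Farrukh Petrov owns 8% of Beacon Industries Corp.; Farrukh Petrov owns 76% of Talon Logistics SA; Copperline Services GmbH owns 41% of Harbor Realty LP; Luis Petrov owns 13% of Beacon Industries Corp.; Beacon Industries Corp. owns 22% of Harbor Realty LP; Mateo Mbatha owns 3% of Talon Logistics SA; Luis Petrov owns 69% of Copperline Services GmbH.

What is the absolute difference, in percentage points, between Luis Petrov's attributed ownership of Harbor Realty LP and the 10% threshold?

53.49

By spousal attribution (R2), Luis Petrov is treated as also owning Farrukh Petrov's interest in Beacon Industries Corp, giving 13% + 8% = 21%.
By spousal attribution (R2), Luis Petrov is treated as also owning Farrukh Petrov's interest in Talon Logistics SA, giving 21% + 76% = 97%.
By spousal attribution (R2), Luis Petrov is treated as owning Farrukh Petrov's 17% interest in Harbor Realty LP.
Chain via Beacon Industries Corp. (R3): 21% × 22% = 4.62% of Harbor Realty LP.
Chain via Copperline Services GmbH (R3): 69% × 41% = 28.29% of Harbor Realty LP.
Chain via Talon Logistics SA (R3): 97% × 14% = 13.58% of Harbor Realty LP.
Direct interest in Harbor Realty LP: 17%.
Aggregating (R1): 4.62% + 28.29% + 13.58% + 17% = 63.49%.
63.49% exceeds the 10% threshold by 53.49 percentage points.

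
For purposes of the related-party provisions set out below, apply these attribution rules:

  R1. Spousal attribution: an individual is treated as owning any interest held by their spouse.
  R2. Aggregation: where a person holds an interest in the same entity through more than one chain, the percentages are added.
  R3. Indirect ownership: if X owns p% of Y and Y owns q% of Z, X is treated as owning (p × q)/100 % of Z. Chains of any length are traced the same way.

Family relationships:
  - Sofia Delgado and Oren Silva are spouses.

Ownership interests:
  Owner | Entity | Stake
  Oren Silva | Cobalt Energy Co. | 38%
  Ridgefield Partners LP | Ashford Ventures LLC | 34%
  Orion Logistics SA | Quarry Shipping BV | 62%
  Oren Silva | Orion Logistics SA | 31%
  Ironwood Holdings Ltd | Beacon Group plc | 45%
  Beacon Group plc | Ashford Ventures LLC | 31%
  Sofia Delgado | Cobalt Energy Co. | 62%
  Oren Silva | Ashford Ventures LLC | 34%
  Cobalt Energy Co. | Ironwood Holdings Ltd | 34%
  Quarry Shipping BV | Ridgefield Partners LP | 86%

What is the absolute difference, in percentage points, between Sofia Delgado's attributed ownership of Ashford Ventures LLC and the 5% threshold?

39.362928

By spousal attribution (R1), Sofia Delgado is treated as also owning Oren Silva's interest in Cobalt Energy Co, giving 62% + 38% = 100%.
By spousal attribution (R1), Sofia Delgado is treated as owning Oren Silva's 31% interest in Orion Logistics SA.
By spousal attribution (R1), Sofia Delgado is treated as owning Oren Silva's 34% interest in Ashford Ventures LLC.
Chain via Cobalt Energy Co. → Ironwood Holdings Ltd → Beacon Group plc (R3): 100% × 34% × 45% × 31% = 4.743% of Ashford Ventures LLC.
Chain via Orion Logistics SA → Quarry Shipping BV → Ridgefield Partners LP (R3): 31% × 62% × 86% × 34% = 5.619928% of Ashford Ventures LLC.
Direct interest in Ashford Ventures LLC: 34%.
Aggregating (R2): 4.743% + 5.619928% + 34% = 44.362928%.
44.362928% exceeds the 5% threshold by 39.362928 percentage points.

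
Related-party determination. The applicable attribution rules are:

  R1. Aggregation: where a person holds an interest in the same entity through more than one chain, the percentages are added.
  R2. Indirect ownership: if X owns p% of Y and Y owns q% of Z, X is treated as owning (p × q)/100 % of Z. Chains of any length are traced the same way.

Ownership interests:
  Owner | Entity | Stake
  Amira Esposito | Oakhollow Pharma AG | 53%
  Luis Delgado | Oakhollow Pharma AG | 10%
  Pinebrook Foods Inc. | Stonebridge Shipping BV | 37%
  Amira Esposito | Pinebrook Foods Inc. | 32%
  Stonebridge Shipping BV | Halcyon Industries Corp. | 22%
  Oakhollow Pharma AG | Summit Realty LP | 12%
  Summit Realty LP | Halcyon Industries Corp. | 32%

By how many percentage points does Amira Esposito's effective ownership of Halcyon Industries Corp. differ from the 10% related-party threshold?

Chain via Oakhollow Pharma AG → Summit Realty LP (R2): 53% × 12% × 32% = 2.0352% of Halcyon Industries Corp.
Chain via Pinebrook Foods Inc. → Stonebridge Shipping BV (R2): 32% × 37% × 22% = 2.6048% of Halcyon Industries Corp.
Aggregating (R1): 2.0352% + 2.6048% = 4.64%.
4.64% falls short of the 10% threshold by 5.36 percentage points.

5.36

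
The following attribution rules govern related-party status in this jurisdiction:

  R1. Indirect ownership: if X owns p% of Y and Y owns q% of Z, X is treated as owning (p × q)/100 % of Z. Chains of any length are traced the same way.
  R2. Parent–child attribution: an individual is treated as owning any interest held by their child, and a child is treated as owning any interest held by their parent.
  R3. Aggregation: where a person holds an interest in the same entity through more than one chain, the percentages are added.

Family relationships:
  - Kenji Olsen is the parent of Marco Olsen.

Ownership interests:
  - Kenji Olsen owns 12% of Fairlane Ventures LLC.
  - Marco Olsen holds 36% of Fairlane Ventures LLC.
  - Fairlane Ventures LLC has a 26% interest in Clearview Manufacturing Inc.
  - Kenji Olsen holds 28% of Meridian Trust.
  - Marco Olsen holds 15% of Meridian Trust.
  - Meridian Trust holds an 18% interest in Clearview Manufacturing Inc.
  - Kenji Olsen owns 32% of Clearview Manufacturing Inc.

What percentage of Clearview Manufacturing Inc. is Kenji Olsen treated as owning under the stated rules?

By parent–child attribution (R2), Kenji Olsen is treated as also owning Marco Olsen's interest in Fairlane Ventures LLC, giving 12% + 36% = 48%.
By parent–child attribution (R2), Kenji Olsen is treated as also owning Marco Olsen's interest in Meridian Trust, giving 28% + 15% = 43%.
Chain via Fairlane Ventures LLC (R1): 48% × 26% = 12.48% of Clearview Manufacturing Inc.
Chain via Meridian Trust (R1): 43% × 18% = 7.74% of Clearview Manufacturing Inc.
Direct interest in Clearview Manufacturing Inc: 32%.
Aggregating (R3): 12.48% + 7.74% + 32% = 52.22%.

52.22%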